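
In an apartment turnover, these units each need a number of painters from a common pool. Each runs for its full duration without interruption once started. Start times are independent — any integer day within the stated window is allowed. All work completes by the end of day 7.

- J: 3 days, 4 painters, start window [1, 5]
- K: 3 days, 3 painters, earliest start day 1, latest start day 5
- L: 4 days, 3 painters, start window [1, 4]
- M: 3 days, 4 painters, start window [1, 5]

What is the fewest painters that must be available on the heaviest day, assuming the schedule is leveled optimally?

Early-start (J@1, K@1, L@1, M@1) gives peak 14: d1:14  d2:14  d3:14  d4:3  d5:0  d6:0  d7:0.
Shift L→4, M→4.
Schedule J@1, K@1, L@4, M@4: d1:7  d2:7  d3:7  d4:7  d5:7  d6:7  d7:3 — peak 7.
Total painter-days = 45 over 7 days ⇒ peak ≥ ⌈45/7⌉ = 7, so 7 is optimal.

7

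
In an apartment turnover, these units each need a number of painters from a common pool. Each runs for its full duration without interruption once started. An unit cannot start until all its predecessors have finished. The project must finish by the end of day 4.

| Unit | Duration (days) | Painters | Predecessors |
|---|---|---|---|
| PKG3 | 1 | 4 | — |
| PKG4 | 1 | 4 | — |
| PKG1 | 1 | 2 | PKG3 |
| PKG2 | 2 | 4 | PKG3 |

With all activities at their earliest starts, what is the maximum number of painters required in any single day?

Early-start schedule: PKG3@1, PKG4@1, PKG1@2, PKG2@2.
Load per day: day 1: 8, day 2: 6, day 3: 4, day 4: 0.
Peak is 8.

8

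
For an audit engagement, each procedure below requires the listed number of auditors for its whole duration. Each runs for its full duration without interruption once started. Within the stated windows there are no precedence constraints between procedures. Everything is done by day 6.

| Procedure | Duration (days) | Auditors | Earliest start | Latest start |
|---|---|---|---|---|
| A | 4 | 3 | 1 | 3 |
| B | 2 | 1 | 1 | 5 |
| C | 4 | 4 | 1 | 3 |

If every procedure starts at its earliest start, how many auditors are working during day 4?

7

At early start, day 4 has: A, C.
Demand: 3 + 4 = 7.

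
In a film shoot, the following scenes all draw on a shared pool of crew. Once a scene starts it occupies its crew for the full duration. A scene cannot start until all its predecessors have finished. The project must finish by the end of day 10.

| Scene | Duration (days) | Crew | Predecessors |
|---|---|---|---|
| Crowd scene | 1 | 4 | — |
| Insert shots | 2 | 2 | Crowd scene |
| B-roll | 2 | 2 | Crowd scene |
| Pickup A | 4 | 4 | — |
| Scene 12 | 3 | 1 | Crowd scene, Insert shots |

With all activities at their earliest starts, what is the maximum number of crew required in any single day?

Early-start schedule: Crowd scene@1, Insert shots@2, B-roll@2, Pickup A@1, Scene 12@4.
Load per day: day 1: 8, day 2: 8, day 3: 8, day 4: 5, day 5: 1, day 6: 1, day 7: 0, day 8: 0, day 9: 0, day 10: 0.
Peak is 8.

8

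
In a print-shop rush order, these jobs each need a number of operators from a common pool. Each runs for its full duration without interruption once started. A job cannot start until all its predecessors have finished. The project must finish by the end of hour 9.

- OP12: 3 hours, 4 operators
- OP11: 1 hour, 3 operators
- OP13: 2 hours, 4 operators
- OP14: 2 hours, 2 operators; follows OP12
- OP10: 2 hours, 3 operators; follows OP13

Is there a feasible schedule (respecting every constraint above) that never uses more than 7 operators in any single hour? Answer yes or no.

yes

Schedule OP12@1, OP11@4, OP13@5, OP14@7, OP10@7: h1:4  h2:4  h3:4  h4:3  h5:4  h6:4  h7:5  h8:5  h9:0 — peak 5 ≤ 7.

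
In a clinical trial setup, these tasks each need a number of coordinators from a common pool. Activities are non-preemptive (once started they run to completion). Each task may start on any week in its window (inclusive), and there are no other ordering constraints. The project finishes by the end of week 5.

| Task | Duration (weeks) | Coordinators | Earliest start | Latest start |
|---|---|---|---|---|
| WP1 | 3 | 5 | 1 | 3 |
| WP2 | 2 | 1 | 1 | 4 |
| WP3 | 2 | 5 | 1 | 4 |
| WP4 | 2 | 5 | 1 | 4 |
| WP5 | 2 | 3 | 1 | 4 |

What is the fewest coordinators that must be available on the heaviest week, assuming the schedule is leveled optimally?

10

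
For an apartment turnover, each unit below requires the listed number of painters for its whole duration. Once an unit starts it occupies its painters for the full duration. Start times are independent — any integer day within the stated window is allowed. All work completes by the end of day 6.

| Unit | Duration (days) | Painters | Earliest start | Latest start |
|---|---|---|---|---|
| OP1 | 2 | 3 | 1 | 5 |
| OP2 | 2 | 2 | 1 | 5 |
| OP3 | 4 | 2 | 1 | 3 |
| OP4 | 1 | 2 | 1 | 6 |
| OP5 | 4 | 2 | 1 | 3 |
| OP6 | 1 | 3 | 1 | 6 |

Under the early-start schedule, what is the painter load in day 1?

At early start, day 1 has: OP1, OP2, OP3, OP4, OP5, OP6.
Demand: 3 + 2 + 2 + 2 + 2 + 3 = 14.

14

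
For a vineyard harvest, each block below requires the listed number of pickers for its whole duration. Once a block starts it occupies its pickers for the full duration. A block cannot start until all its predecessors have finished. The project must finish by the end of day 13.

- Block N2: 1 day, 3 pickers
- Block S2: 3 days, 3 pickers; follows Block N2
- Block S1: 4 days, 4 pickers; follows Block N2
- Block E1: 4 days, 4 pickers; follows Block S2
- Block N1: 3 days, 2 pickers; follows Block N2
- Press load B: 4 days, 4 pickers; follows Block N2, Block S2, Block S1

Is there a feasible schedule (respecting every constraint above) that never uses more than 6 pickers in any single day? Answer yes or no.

no

The minimum achievable peak is 7; 6 < 7, so no feasible schedule stays within the cap.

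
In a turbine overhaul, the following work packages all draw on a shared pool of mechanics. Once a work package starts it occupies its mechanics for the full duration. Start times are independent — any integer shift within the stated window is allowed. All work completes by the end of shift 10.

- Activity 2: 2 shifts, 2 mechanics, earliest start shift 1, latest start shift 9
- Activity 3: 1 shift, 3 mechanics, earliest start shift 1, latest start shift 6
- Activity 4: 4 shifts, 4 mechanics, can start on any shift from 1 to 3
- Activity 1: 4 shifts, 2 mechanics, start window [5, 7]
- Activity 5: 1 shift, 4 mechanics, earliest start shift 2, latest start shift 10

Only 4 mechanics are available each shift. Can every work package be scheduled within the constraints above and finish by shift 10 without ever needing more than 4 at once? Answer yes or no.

yes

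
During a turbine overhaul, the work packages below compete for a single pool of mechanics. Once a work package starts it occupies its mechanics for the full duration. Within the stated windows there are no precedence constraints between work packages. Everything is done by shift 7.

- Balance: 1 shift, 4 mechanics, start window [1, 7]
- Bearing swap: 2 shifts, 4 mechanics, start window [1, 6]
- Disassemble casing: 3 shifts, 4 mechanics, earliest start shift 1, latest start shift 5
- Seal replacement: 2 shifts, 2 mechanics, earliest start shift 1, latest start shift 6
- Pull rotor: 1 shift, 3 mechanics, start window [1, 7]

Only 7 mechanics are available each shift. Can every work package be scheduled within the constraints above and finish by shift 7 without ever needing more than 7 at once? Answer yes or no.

yes

Schedule Balance@1, Bearing swap@2, Disassemble casing@4, Seal replacement@1, Pull rotor@7: s1:6  s2:6  s3:4  s4:4  s5:4  s6:4  s7:3 — peak 6 ≤ 7.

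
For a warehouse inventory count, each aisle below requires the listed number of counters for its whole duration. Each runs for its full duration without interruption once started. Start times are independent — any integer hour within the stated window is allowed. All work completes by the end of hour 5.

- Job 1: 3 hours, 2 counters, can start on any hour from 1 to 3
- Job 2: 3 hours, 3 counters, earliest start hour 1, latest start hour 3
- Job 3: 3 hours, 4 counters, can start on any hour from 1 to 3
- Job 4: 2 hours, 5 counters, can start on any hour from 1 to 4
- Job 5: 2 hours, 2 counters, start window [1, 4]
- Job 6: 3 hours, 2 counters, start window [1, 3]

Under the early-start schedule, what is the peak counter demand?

18

Early-start schedule: Job 1@1, Job 2@1, Job 3@1, Job 4@1, Job 5@1, Job 6@1.
Load per hour: hour 1: 18, hour 2: 18, hour 3: 11, hour 4: 0, hour 5: 0.
Peak is 18.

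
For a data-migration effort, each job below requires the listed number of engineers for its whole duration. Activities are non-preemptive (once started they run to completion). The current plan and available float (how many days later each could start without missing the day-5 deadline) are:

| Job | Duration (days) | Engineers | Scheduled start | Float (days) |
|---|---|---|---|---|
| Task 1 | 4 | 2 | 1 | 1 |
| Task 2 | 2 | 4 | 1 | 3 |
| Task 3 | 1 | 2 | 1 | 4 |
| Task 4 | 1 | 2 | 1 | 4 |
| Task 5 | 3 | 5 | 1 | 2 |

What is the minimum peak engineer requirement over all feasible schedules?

8

Early-start (Task 1@1, Task 2@1, Task 3@1, Task 4@1, Task 5@1) gives peak 15: d1:15  d2:11  d3:7  d4:2  d5:0.
Shift Task 4→2, Task 5→3.
Schedule Task 1@1, Task 2@1, Task 3@1, Task 4@2, Task 5@3: d1:8  d2:8  d3:7  d4:7  d5:5 — peak 8.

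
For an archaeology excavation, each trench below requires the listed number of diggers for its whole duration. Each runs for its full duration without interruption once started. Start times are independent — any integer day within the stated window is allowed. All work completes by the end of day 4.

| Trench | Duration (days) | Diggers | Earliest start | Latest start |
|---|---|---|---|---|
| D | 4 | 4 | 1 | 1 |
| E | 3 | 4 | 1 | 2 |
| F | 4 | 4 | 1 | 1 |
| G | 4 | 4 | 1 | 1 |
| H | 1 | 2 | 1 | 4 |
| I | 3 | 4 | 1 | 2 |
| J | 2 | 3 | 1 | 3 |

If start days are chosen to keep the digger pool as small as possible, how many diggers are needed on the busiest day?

Early-start (D@1, E@1, F@1, G@1, H@1, I@1, J@1) gives peak 25: d1:25  d2:23  d3:20  d4:12.
Shift J→2.
Schedule D@1, E@1, F@1, G@1, H@1, I@1, J@2: d1:22  d2:23  d3:23  d4:12 — peak 23.

23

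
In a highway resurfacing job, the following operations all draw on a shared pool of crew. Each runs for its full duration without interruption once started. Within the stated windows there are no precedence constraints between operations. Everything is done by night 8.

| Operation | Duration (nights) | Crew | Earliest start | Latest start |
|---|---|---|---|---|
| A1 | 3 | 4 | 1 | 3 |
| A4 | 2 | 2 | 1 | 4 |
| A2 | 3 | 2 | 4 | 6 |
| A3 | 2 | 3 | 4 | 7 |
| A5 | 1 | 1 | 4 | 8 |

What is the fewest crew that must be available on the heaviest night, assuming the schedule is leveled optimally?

4

Early-start (A1@1, A4@1, A2@4, A3@4, A5@4) gives peak 6: n1:6  n2:6  n3:4  n4:6  n5:5  n6:2  n7:0  n8:0.
Shift A4→4, A3→7, A5→6.
Schedule A1@1, A4@4, A2@4, A3@7, A5@6: n1:4  n2:4  n3:4  n4:4  n5:4  n6:3  n7:3  n8:3 — peak 4.
Total crew member-nights = 29 over 8 nights ⇒ peak ≥ ⌈29/8⌉ = 4, so 4 is optimal.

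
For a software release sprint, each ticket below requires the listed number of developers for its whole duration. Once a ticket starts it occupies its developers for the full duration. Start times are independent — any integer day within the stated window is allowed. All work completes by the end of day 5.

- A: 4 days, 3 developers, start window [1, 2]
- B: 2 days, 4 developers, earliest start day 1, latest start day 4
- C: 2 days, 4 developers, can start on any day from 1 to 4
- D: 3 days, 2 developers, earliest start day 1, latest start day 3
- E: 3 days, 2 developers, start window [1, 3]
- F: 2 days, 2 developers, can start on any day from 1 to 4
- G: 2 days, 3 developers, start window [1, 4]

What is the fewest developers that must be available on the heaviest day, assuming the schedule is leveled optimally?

12

Early-start (A@1, B@1, C@1, D@1, E@1, F@1, G@1) gives peak 20: d1:20  d2:20  d3:7  d4:3  d5:0.
Shift D→3, E→3, F→3, G→3.
Schedule A@1, B@1, C@1, D@3, E@3, F@3, G@3: d1:11  d2:11  d3:12  d4:12  d5:4 — peak 12.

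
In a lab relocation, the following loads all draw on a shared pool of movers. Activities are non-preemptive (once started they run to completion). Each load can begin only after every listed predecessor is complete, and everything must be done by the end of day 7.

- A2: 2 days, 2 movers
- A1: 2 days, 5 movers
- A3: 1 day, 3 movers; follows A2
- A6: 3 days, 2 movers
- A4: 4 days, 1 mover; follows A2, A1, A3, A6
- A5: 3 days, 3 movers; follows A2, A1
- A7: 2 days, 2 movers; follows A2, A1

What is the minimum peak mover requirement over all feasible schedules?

Early-start (A2@1, A1@1, A3@3, A6@1, A4@4, A5@3, A7@3) gives peak 10: d1:9  d2:9  d3:10  d4:6  d5:4  d6:1  d7:1.
Shift A7→4.
Schedule A2@1, A1@1, A3@3, A6@1, A4@4, A5@3, A7@4: d1:9  d2:9  d3:8  d4:6  d5:6  d6:1  d7:1 — peak 9.
No arrangement of the 18 feasible schedules does better.

9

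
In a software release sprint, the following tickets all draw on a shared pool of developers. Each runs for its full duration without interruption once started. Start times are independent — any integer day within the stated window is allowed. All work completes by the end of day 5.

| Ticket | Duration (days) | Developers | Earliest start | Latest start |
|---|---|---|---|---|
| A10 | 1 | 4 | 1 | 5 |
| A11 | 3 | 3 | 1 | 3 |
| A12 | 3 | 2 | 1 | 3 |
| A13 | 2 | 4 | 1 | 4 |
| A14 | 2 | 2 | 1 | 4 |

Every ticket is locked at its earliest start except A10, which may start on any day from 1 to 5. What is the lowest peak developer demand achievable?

11

A10@1: d1:15  d2:11  d3:5  d4:0  d5:0 → peak 15
A10@2: d1:11  d2:15  d3:5  d4:0  d5:0 → peak 15
A10@3: d1:11  d2:11  d3:9  d4:0  d5:0 → peak 11
A10@4: d1:11  d2:11  d3:5  d4:4  d5:0 → peak 11
A10@5: d1:11  d2:11  d3:5  d4:0  d5:4 → peak 11
Best is A10@3, peak 11.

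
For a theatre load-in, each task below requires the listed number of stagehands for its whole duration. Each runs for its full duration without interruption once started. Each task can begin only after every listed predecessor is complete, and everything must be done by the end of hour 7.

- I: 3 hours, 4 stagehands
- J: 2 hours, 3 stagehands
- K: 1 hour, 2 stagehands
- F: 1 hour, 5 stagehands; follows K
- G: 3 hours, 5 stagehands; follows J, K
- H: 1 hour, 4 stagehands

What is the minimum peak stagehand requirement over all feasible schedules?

8

Early-start (I@1, J@1, K@1, F@2, G@3, H@1) gives peak 13: h1:13  h2:12  h3:9  h4:5  h5:5  h6:0  h7:0.
Shift J→3, F→4, G→5, H→2.
Schedule I@1, J@3, K@1, F@4, G@5, H@2: h1:6  h2:8  h3:7  h4:8  h5:5  h6:5  h7:5 — peak 8.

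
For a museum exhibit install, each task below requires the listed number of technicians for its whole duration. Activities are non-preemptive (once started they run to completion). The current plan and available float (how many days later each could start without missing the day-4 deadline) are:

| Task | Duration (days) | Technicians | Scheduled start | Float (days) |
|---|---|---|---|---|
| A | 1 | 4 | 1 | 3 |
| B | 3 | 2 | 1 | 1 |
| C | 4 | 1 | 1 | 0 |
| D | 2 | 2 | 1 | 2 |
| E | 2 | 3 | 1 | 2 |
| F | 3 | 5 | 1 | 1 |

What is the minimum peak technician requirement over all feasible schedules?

Early-start (A@1, B@1, C@1, D@1, E@1, F@1) gives peak 17: d1:17  d2:13  d3:8  d4:1.
Shift E→3, F→2.
Schedule A@1, B@1, C@1, D@1, E@3, F@2: d1:9  d2:10  d3:11  d4:9 — peak 11.

11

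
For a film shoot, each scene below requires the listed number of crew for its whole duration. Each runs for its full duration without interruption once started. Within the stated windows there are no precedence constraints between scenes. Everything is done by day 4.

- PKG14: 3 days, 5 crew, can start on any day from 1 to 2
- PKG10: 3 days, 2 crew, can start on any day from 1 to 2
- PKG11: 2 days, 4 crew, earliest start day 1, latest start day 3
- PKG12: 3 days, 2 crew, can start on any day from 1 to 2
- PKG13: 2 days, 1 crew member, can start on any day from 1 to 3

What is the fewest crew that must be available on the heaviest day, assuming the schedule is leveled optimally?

13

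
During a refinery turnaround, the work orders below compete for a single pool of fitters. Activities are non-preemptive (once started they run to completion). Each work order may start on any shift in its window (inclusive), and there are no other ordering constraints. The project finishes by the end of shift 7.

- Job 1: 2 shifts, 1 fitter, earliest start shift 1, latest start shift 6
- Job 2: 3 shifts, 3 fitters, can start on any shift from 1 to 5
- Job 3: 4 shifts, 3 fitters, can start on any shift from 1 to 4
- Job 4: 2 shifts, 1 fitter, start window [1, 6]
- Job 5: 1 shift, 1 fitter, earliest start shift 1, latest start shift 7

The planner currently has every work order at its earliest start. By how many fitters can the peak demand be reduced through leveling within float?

Early-start peak: s1:9  s2:8  s3:6  s4:3  s5:0  s6:0  s7:0 ⇒ 9.
Leveled (Job 1@1, Job 2@1, Job 3@4, Job 4@3, Job 5@5): s1:4  s2:4  s3:4  s4:4  s5:4  s6:3  s7:3 ⇒ 4.
Reduction 9 − 4 = 5.

5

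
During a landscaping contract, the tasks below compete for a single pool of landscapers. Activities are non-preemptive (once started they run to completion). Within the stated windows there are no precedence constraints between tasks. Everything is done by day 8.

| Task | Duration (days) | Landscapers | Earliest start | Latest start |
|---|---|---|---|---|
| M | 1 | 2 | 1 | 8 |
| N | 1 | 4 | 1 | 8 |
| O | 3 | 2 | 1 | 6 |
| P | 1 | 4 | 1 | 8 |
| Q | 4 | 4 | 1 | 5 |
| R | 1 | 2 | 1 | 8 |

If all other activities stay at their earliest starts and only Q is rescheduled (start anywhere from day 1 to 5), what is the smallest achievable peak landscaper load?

14

Q@1: d1:18  d2:6  d3:6  d4:4  d5:0  d6:0  d7:0  d8:0 → peak 18
Q@2: d1:14  d2:6  d3:6  d4:4  d5:4  d6:0  d7:0  d8:0 → peak 14
Q@3: d1:14  d2:2  d3:6  d4:4  d5:4  d6:4  d7:0  d8:0 → peak 14
Q@4: d1:14  d2:2  d3:2  d4:4  d5:4  d6:4  d7:4  d8:0 → peak 14
Q@5: d1:14  d2:2  d3:2  d4:0  d5:4  d6:4  d7:4  d8:4 → peak 14
Best is Q@2, peak 14.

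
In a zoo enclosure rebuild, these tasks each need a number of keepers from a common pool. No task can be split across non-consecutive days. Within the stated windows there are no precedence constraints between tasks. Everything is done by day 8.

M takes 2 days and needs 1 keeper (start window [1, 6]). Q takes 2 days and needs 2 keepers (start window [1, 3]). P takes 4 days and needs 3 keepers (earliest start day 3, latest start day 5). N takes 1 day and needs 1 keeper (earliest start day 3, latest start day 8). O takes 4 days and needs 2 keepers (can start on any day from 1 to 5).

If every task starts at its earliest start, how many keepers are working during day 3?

6

At early start, day 3 has: P, N, O.
Demand: 3 + 1 + 2 = 6.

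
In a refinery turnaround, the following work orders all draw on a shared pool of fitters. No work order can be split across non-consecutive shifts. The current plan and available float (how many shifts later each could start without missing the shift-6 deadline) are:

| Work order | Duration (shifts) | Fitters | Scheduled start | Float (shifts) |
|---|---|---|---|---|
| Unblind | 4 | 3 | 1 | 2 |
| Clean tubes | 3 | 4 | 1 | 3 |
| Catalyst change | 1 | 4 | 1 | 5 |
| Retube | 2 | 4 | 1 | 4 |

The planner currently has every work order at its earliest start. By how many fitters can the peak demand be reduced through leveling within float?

8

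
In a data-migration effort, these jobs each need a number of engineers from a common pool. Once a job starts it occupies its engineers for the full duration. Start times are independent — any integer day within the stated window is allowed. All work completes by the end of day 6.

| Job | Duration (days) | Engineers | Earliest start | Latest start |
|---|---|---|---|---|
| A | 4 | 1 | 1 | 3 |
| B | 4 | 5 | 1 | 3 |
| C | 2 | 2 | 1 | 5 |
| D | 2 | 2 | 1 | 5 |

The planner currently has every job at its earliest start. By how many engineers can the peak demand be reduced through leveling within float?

Early-start peak: d1:10  d2:10  d3:6  d4:6  d5:0  d6:0 ⇒ 10.
Leveled (A@1, B@1, C@5, D@5): d1:6  d2:6  d3:6  d4:6  d5:4  d6:4 ⇒ 6.
Reduction 10 − 6 = 4.

4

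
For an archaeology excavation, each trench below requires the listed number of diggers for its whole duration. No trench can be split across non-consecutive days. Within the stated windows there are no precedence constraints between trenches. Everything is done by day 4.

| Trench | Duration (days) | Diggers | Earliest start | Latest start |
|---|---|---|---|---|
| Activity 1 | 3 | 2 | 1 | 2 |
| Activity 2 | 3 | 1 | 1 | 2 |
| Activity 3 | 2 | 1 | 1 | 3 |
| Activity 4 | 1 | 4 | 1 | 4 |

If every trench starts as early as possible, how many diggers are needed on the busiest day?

Early-start schedule: Activity 1@1, Activity 2@1, Activity 3@1, Activity 4@1.
Load per day: day 1: 8, day 2: 4, day 3: 3, day 4: 0.
Peak is 8.

8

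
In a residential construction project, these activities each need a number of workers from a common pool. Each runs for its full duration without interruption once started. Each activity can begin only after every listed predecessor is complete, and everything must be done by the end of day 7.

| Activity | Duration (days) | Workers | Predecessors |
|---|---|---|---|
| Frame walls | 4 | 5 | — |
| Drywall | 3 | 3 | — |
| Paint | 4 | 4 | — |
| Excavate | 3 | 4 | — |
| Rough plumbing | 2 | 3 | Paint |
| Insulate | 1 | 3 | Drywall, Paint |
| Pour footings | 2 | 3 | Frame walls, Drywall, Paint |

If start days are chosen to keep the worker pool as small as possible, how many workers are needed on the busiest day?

Early-start (Frame walls@1, Drywall@1, Paint@1, Excavate@1, Rough plumbing@5, Insulate@5, Pour footings@5) gives peak 16: d1:16  d2:16  d3:16  d4:9  d5:9  d6:6  d7:0.
Shift Excavate→5, Pour footings→6.
Schedule Frame walls@1, Drywall@1, Paint@1, Excavate@5, Rough plumbing@5, Insulate@5, Pour footings@6: d1:12  d2:12  d3:12  d4:9  d5:10  d6:10  d7:7 — peak 12.

12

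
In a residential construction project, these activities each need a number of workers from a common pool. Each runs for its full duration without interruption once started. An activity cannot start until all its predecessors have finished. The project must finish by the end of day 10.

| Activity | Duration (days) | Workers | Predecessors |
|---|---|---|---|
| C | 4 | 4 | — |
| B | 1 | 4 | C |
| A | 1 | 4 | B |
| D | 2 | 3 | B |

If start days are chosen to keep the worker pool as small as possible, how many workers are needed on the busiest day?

4

Early-start (C@1, B@5, A@6, D@6) gives peak 7: d1:4  d2:4  d3:4  d4:4  d5:4  d6:7  d7:3  d8:0  d9:0  d10:0.
Shift D→7.
Schedule C@1, B@5, A@6, D@7: d1:4  d2:4  d3:4  d4:4  d5:4  d6:4  d7:3  d8:3  d9:0  d10:0 — peak 4.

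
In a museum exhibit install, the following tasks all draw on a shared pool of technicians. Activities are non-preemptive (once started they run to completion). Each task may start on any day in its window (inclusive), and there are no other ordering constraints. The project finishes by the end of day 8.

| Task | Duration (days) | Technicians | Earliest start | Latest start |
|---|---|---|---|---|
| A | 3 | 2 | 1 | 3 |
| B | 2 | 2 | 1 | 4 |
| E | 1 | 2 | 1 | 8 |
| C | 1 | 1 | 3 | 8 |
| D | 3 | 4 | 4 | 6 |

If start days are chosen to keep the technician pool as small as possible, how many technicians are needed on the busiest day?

4

Early-start (A@1, B@1, E@1, C@3, D@4) gives peak 6: d1:6  d2:4  d3:3  d4:4  d5:4  d6:4  d7:0  d8:0.
Shift E→3, C→4, D→5.
Schedule A@1, B@1, E@3, C@4, D@5: d1:4  d2:4  d3:4  d4:1  d5:4  d6:4  d7:4  d8:0 — peak 4.
Total technician-days = 25 over 8 days ⇒ peak ≥ ⌈25/8⌉ = 4, so 4 is optimal.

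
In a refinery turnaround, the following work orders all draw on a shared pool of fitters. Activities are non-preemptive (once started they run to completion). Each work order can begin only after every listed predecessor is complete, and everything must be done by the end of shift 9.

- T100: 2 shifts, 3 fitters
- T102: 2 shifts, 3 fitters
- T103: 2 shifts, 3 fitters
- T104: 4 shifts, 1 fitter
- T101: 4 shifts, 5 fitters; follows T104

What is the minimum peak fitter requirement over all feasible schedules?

7

Early-start (T100@1, T102@1, T103@1, T104@1, T101@5) gives peak 10: s1:10  s2:10  s3:1  s4:1  s5:5  s6:5  s7:5  s8:5  s9:0.
Shift T103→3.
Schedule T100@1, T102@1, T103@3, T104@1, T101@5: s1:7  s2:7  s3:4  s4:4  s5:5  s6:5  s7:5  s8:5  s9:0 — peak 7.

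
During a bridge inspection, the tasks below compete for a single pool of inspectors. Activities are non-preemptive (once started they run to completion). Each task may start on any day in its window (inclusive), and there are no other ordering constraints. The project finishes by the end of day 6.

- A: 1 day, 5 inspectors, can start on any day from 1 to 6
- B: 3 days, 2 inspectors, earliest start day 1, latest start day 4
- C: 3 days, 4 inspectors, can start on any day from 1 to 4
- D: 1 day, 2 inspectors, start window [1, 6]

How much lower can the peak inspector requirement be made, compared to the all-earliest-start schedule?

7

Early-start peak: d1:13  d2:6  d3:6  d4:0  d5:0  d6:0 ⇒ 13.
Leveled (A@1, B@2, C@2, D@5): d1:5  d2:6  d3:6  d4:6  d5:2  d6:0 ⇒ 6.
Reduction 13 − 6 = 7.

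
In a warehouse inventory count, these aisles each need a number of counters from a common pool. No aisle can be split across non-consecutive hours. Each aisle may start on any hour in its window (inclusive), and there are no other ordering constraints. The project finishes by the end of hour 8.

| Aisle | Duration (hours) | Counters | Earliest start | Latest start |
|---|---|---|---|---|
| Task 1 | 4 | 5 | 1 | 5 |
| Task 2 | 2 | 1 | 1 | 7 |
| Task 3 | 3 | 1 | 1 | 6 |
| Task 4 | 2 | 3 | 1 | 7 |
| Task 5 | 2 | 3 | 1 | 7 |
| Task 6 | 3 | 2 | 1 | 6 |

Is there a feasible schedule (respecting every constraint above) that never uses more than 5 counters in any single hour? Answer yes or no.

no

Total counter-hours = 43; over 8 hours the average is 43/8 > 5, so some hour must exceed 5.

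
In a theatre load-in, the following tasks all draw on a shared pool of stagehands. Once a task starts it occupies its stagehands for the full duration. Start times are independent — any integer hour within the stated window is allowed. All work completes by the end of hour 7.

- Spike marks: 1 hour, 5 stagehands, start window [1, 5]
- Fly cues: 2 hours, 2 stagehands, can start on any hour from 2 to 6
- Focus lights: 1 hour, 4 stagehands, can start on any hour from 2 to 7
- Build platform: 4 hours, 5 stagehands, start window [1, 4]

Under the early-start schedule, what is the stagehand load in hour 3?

7

At early start, hour 3 has: Fly cues, Build platform.
Demand: 2 + 5 = 7.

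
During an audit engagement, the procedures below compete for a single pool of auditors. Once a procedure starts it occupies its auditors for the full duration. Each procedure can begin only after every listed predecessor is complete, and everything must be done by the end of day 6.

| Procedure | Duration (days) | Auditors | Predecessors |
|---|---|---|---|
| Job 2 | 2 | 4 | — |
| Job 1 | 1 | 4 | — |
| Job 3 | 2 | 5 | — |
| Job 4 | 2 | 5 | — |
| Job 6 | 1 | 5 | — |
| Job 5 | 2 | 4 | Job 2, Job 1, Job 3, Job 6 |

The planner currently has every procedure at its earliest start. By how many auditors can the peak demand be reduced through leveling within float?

Early-start peak: d1:23  d2:14  d3:4  d4:4  d5:0  d6:0 ⇒ 23.
Leveled (Job 2@1, Job 1@1, Job 3@2, Job 4@5, Job 6@4, Job 5@5): d1:8  d2:9  d3:5  d4:5  d5:9  d6:9 ⇒ 9.
Reduction 23 − 9 = 14.

14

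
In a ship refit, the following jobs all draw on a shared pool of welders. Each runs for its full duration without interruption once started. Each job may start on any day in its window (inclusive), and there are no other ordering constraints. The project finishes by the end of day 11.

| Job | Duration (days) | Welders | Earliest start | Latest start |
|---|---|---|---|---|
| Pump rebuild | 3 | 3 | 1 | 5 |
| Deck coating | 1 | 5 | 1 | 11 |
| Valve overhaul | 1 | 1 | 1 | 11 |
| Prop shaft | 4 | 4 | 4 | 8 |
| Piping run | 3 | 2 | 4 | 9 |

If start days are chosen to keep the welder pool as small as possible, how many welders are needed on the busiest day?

Early-start (Pump rebuild@1, Deck coating@1, Valve overhaul@1, Prop shaft@4, Piping run@4) gives peak 9: d1:9  d2:3  d3:3  d4:6  d5:6  d6:6  d7:4  d8:0  d9:0  d10:0  d11:0.
Shift Deck coating→4, Prop shaft→5, Piping run→9.
Schedule Pump rebuild@1, Deck coating@4, Valve overhaul@1, Prop shaft@5, Piping run@9: d1:4  d2:3  d3:3  d4:5  d5:4  d6:4  d7:4  d8:4  d9:2  d10:2  d11:2 — peak 5.

5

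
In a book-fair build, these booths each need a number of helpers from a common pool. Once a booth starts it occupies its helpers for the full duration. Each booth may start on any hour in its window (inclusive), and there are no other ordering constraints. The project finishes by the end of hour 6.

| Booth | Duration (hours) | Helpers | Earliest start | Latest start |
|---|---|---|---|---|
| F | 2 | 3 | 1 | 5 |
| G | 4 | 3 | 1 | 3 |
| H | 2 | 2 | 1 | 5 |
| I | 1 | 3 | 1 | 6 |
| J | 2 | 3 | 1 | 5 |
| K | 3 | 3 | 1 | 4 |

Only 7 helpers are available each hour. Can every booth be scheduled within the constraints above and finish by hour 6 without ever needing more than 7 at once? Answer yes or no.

no

The minimum achievable peak is 8; 7 < 8, so no feasible schedule stays within the cap.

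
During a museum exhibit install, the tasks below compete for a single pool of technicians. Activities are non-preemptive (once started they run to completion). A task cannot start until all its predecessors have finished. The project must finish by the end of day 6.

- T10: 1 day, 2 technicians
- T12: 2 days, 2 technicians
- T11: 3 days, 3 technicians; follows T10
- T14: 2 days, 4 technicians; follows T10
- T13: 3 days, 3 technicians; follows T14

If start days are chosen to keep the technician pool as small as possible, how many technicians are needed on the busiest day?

6

Early-start (T10@1, T12@1, T11@2, T14@2, T13@4) gives peak 9: d1:4  d2:9  d3:7  d4:6  d5:3  d6:3.
Shift T11→4.
Schedule T10@1, T12@1, T11@4, T14@2, T13@4: d1:4  d2:6  d3:4  d4:6  d5:6  d6:6 — peak 6.
Total technician-days = 32 over 6 days ⇒ peak ≥ ⌈32/6⌉ = 6, so 6 is optimal.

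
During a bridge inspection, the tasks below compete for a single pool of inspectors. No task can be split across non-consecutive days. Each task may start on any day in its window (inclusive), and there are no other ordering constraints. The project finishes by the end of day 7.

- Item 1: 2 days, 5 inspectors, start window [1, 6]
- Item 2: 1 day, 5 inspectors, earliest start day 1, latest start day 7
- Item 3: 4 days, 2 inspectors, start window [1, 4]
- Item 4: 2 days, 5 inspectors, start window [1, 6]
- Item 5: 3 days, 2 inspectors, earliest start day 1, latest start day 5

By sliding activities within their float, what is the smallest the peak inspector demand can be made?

7

Early-start (Item 1@1, Item 2@1, Item 3@1, Item 4@1, Item 5@1) gives peak 19: d1:19  d2:14  d3:4  d4:2  d5:0  d6:0  d7:0.
Shift Item 2→3, Item 4→4, Item 5→5.
Schedule Item 1@1, Item 2@3, Item 3@1, Item 4@4, Item 5@5: d1:7  d2:7  d3:7  d4:7  d5:7  d6:2  d7:2 — peak 7.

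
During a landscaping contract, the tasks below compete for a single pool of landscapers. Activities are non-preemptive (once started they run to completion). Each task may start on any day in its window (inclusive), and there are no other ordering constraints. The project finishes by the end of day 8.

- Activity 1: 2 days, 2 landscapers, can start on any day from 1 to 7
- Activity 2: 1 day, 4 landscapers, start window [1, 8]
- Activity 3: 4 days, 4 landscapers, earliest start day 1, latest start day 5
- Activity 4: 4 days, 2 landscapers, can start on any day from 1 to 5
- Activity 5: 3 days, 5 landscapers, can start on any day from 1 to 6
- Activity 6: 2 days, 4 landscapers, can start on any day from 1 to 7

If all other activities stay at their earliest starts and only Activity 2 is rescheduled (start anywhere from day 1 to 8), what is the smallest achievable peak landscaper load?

17

Activity 2@1: d1:21  d2:17  d3:11  d4:6  d5:0  d6:0  d7:0  d8:0 → peak 21
Activity 2@2: d1:17  d2:21  d3:11  d4:6  d5:0  d6:0  d7:0  d8:0 → peak 21
Activity 2@3: d1:17  d2:17  d3:15  d4:6  d5:0  d6:0  d7:0  d8:0 → peak 17
Activity 2@4: d1:17  d2:17  d3:11  d4:10  d5:0  d6:0  d7:0  d8:0 → peak 17
Activity 2@5: d1:17  d2:17  d3:11  d4:6  d5:4  d6:0  d7:0  d8:0 → peak 17
Activity 2@6: d1:17  d2:17  d3:11  d4:6  d5:0  d6:4  d7:0  d8:0 → peak 17
Activity 2@7: d1:17  d2:17  d3:11  d4:6  d5:0  d6:0  d7:4  d8:0 → peak 17
Activity 2@8: d1:17  d2:17  d3:11  d4:6  d5:0  d6:0  d7:0  d8:4 → peak 17
Best is Activity 2@3, peak 17.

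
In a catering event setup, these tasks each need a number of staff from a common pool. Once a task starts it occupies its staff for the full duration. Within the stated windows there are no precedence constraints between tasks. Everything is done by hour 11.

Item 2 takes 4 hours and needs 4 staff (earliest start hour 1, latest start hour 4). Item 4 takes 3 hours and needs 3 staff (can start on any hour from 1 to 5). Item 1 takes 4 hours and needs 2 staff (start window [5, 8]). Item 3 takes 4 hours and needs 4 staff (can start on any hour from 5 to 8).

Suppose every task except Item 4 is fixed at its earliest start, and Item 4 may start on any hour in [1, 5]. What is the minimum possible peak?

Item 4@1: h1:7  h2:7  h3:7  h4:4  h5:6  h6:6  h7:6  h8:6  h9:0  h10:0  h11:0 → peak 7
Item 4@2: h1:4  h2:7  h3:7  h4:7  h5:6  h6:6  h7:6  h8:6  h9:0  h10:0  h11:0 → peak 7
Item 4@3: h1:4  h2:4  h3:7  h4:7  h5:9  h6:6  h7:6  h8:6  h9:0  h10:0  h11:0 → peak 9
Item 4@4: h1:4  h2:4  h3:4  h4:7  h5:9  h6:9  h7:6  h8:6  h9:0  h10:0  h11:0 → peak 9
Item 4@5: h1:4  h2:4  h3:4  h4:4  h5:9  h6:9  h7:9  h8:6  h9:0  h10:0  h11:0 → peak 9
Best is Item 4@1, peak 7.

7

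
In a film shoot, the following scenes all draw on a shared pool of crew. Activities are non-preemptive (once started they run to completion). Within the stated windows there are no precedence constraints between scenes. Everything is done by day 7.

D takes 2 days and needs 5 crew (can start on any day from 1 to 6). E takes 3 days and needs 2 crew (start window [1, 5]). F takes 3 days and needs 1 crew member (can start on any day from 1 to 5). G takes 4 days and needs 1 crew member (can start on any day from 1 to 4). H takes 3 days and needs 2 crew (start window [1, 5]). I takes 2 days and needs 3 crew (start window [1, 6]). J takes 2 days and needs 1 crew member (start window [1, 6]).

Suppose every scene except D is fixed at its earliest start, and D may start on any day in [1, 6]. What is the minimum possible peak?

10

D@1: d1:15  d2:15  d3:6  d4:1  d5:0  d6:0  d7:0 → peak 15
D@2: d1:10  d2:15  d3:11  d4:1  d5:0  d6:0  d7:0 → peak 15
D@3: d1:10  d2:10  d3:11  d4:6  d5:0  d6:0  d7:0 → peak 11
D@4: d1:10  d2:10  d3:6  d4:6  d5:5  d6:0  d7:0 → peak 10
D@5: d1:10  d2:10  d3:6  d4:1  d5:5  d6:5  d7:0 → peak 10
D@6: d1:10  d2:10  d3:6  d4:1  d5:0  d6:5  d7:5 → peak 10
Best is D@4, peak 10.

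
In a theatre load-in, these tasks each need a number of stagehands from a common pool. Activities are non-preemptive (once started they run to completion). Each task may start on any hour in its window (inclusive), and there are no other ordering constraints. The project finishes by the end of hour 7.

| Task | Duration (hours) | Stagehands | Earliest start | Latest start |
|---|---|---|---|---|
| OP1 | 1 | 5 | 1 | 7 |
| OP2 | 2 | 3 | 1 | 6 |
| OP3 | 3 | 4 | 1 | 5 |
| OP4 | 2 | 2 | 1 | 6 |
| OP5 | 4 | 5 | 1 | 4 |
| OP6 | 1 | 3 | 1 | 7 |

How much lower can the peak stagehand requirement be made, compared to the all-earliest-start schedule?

Early-start peak: h1:22  h2:14  h3:9  h4:5  h5:0  h6:0  h7:0 ⇒ 22.
Leveled (OP1@1, OP2@1, OP3@2, OP4@2, OP5@4, OP6@3): h1:8  h2:9  h3:9  h4:9  h5:5  h6:5  h7:5 ⇒ 9.
Reduction 22 − 9 = 13.

13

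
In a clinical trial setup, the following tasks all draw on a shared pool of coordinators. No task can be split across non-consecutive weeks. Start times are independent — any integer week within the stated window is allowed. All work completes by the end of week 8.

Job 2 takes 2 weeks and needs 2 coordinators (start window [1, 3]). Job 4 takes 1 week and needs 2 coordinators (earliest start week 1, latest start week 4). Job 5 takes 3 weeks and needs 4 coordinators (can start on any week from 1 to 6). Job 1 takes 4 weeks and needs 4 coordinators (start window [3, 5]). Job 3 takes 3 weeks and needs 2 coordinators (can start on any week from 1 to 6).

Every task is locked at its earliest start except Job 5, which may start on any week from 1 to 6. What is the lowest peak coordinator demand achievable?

8

Job 5@1: w1:10  w2:8  w3:10  w4:4  w5:4  w6:4  w7:0  w8:0 → peak 10
Job 5@2: w1:6  w2:8  w3:10  w4:8  w5:4  w6:4  w7:0  w8:0 → peak 10
Job 5@3: w1:6  w2:4  w3:10  w4:8  w5:8  w6:4  w7:0  w8:0 → peak 10
Job 5@4: w1:6  w2:4  w3:6  w4:8  w5:8  w6:8  w7:0  w8:0 → peak 8
Job 5@5: w1:6  w2:4  w3:6  w4:4  w5:8  w6:8  w7:4  w8:0 → peak 8
Job 5@6: w1:6  w2:4  w3:6  w4:4  w5:4  w6:8  w7:4  w8:4 → peak 8
Best is Job 5@4, peak 8.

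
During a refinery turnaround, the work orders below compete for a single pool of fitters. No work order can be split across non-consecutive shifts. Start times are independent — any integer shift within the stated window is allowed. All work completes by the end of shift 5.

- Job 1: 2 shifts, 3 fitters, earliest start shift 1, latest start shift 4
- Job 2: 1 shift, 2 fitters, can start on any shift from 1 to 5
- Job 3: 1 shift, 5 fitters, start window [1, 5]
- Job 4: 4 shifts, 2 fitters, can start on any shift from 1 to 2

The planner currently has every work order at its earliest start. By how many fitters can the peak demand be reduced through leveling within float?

Early-start peak: s1:12  s2:5  s3:2  s4:2  s5:0 ⇒ 12.
Leveled (Job 1@1, Job 2@3, Job 3@5, Job 4@1): s1:5  s2:5  s3:4  s4:2  s5:5 ⇒ 5.
Reduction 12 − 5 = 7.

7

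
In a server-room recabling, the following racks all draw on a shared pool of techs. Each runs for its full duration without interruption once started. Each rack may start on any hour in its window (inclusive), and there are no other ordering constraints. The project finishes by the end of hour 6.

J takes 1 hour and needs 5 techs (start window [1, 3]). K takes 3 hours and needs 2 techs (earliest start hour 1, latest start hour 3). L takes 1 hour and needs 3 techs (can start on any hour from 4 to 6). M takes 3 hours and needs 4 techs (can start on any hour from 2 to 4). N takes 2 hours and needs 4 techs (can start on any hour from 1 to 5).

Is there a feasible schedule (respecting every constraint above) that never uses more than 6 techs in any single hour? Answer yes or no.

no

The minimum achievable peak is 7; 6 < 7, so no feasible schedule stays within the cap.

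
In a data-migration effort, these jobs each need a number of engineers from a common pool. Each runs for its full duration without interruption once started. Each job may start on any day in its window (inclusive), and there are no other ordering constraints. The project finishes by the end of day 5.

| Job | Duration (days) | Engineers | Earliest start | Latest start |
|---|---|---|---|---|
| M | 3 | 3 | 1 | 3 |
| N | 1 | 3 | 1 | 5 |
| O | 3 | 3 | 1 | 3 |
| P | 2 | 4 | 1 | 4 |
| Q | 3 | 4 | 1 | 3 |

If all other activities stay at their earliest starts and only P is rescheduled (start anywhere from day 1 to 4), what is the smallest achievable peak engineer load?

P@1: d1:17  d2:14  d3:10  d4:0  d5:0 → peak 17
P@2: d1:13  d2:14  d3:14  d4:0  d5:0 → peak 14
P@3: d1:13  d2:10  d3:14  d4:4  d5:0 → peak 14
P@4: d1:13  d2:10  d3:10  d4:4  d5:4 → peak 13
Best is P@4, peak 13.

13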